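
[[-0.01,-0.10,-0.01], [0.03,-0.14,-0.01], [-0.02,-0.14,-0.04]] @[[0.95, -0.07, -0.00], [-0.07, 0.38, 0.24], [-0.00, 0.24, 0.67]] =[[-0.0, -0.04, -0.03], [0.04, -0.06, -0.04], [-0.01, -0.06, -0.06]]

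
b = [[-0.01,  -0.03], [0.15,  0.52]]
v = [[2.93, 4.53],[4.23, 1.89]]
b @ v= [[-0.16, -0.10], [2.64, 1.66]]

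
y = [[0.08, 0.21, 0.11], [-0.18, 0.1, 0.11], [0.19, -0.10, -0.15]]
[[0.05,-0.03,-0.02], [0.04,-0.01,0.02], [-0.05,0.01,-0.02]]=y@[[-0.08, -0.11, -0.16], [0.21, 0.01, 0.03], [0.08, -0.24, -0.08]]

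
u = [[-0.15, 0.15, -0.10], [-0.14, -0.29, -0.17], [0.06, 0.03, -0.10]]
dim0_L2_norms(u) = [0.21, 0.33, 0.22]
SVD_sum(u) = [[0.01, 0.02, 0.01], [-0.13, -0.30, -0.16], [0.0, 0.0, 0.00]] + [[-0.15, 0.13, -0.12], [-0.01, 0.01, -0.01], [-0.02, 0.02, -0.02]] + [[-0.01,  -0.0,  0.01],[-0.0,  -0.00,  0.00],[0.08,  0.01,  -0.08]]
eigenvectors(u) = [[0.76+0.00j, 0.76-0.00j, -0.80+0.00j], [-0.14+0.58j, (-0.14-0.58j), 0.46+0.00j], [-0.02-0.27j, -0.02+0.27j, 0.38+0.00j]]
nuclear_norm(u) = 0.72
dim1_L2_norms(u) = [0.23, 0.36, 0.12]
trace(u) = -0.54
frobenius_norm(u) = 0.45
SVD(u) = [[0.07, 0.99, -0.13], [-1.00, 0.07, -0.01], [0.0, 0.13, 0.99]] @ diag([0.3646777840294209, 0.23525959651429357, 0.11731596687289743]) @ [[0.35,  0.82,  0.44],[-0.64,  0.56,  -0.53],[0.68,  0.1,  -0.72]]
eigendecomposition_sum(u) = [[-0.09+0.10j, (0.01+0.14j), (-0.2+0.05j)], [(-0.06-0.09j), (-0.11-0.02j), -0.16j], [0.04+0.03j, (0.05-0.01j), (0.02+0.07j)]] + [[-0.09-0.10j, (0.01-0.14j), (-0.2-0.05j)], [-0.06+0.09j, -0.11+0.02j, 0.00+0.16j], [0.04-0.03j, 0.05+0.01j, (0.02-0.07j)]] + [[0.03-0.00j, (0.14-0j), 0.30-0.00j], [(-0.02+0j), -0.08+0.00j, (-0.17+0j)], [-0.02+0.00j, (-0.07+0j), -0.14+0.00j]]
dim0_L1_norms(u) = [0.35, 0.47, 0.37]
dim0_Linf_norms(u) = [0.15, 0.29, 0.17]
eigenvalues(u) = [(-0.18+0.15j), (-0.18-0.15j), (-0.19+0j)]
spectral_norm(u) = 0.36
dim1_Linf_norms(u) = [0.15, 0.29, 0.1]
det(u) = -0.01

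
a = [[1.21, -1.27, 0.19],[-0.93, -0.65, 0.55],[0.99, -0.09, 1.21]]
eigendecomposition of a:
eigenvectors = [[0.46+0.00j, 0.29+0.19j, (0.29-0.19j)],[(0.87+0j), (0.1-0.09j), 0.10+0.09j],[(-0.16+0j), (0.93+0j), 0.93-0.00j]]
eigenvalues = [(-1.24+0j), (1.51+0.21j), (1.51-0.21j)]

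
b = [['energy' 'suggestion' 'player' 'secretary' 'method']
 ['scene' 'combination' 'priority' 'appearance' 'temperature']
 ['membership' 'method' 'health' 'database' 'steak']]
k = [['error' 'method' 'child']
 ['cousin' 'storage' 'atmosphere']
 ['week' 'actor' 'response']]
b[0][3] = 'secretary'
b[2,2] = 'health'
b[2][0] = 'membership'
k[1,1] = 'storage'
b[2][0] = 'membership'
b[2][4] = 'steak'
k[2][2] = 'response'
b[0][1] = 'suggestion'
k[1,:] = ['cousin', 'storage', 'atmosphere']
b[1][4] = 'temperature'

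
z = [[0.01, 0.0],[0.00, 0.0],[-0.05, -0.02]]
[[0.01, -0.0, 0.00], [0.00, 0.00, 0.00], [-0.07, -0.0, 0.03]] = z@[[1.37, -0.03, 0.02],[0.03, 0.21, -1.38]]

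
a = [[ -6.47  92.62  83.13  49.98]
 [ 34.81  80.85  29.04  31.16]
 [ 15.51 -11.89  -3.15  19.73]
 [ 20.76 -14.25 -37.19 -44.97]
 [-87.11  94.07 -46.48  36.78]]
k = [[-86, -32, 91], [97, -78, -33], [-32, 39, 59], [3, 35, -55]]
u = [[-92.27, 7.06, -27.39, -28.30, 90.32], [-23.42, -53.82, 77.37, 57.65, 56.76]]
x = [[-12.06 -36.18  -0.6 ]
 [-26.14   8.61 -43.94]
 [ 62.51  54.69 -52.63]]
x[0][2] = -0.6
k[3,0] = 3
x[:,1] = [-36.18, 8.61, 54.69]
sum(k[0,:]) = -27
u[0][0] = -92.27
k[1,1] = -78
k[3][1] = 35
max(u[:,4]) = 90.32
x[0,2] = -0.6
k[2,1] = 39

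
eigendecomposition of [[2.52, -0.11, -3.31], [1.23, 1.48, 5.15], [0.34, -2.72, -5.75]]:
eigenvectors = [[(0.9+0j),(0.33-0.05j),0.33+0.05j], [(0.43+0j),-0.76+0.00j,(-0.76-0j)], [(-0.1+0j),0.48-0.27j,0.48+0.27j]]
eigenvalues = [(2.84+0j), (-2.29+1.94j), (-2.29-1.94j)]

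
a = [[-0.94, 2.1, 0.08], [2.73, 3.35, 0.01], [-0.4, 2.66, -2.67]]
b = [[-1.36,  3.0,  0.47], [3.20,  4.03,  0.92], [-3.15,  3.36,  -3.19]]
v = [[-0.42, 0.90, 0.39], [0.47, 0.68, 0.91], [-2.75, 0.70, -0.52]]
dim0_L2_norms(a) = [2.91, 4.77, 2.67]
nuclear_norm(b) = 13.19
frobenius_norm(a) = 6.19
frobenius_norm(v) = 3.31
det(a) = 24.42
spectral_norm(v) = 2.97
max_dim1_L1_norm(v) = 3.97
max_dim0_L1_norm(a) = 8.11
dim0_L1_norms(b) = [7.71, 10.39, 4.58]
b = v + a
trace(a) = -0.26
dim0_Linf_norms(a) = [2.73, 3.35, 2.67]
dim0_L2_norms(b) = [4.69, 6.04, 3.35]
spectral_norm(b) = 6.26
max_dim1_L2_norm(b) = 5.6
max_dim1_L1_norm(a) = 6.09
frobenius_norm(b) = 8.35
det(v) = -0.76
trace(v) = -0.26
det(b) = 54.64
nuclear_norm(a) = 9.75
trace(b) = -0.52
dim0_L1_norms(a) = [4.07, 8.11, 2.76]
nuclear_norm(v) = 4.60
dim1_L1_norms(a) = [3.12, 6.09, 5.73]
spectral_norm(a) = 5.19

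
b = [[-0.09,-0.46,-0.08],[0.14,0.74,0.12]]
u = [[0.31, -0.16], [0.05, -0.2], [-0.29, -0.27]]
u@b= [[-0.05, -0.26, -0.04], [-0.03, -0.17, -0.03], [-0.01, -0.07, -0.01]]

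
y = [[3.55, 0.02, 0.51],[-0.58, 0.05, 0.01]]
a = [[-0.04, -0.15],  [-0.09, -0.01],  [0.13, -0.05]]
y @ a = [[-0.08,-0.56], [0.02,0.09]]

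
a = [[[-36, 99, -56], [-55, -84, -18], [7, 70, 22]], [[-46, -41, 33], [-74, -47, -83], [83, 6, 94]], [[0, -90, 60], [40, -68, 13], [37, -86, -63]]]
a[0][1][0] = -55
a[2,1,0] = 40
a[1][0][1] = -41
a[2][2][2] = -63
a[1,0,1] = -41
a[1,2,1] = 6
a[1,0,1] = -41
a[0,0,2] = -56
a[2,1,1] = -68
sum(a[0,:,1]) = 85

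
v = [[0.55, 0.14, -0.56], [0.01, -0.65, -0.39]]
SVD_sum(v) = [[0.34,-0.23,-0.53], [0.27,-0.18,-0.42]] + [[0.21,0.37,-0.03], [-0.26,-0.47,0.03]]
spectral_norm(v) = 0.86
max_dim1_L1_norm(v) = 1.25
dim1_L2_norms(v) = [0.8, 0.76]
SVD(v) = [[-0.78, -0.62], [-0.62, 0.78]] @ diag([0.8611358223700385, 0.6847226412432098]) @ [[-0.51, 0.34, 0.79],  [-0.49, -0.87, 0.06]]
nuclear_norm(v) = 1.55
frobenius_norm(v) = 1.10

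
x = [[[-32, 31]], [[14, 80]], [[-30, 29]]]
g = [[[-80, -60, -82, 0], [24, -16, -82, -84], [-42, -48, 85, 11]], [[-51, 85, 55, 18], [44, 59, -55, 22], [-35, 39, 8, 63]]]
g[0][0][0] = -80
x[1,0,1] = 80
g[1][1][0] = 44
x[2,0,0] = -30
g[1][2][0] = -35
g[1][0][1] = 85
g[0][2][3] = 11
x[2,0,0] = -30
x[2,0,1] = 29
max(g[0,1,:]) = 24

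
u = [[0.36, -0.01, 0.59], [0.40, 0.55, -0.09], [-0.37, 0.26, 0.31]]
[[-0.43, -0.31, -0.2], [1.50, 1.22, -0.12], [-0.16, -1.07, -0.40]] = u@ [[0.81, 1.9, 0.29], [1.94, 0.57, -0.51], [-1.19, -1.67, -0.52]]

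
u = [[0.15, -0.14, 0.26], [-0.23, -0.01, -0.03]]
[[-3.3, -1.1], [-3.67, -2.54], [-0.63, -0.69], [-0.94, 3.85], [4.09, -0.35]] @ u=[[-0.24,  0.47,  -0.82], [0.03,  0.54,  -0.88], [0.06,  0.10,  -0.14], [-1.03,  0.09,  -0.36], [0.69,  -0.57,  1.07]]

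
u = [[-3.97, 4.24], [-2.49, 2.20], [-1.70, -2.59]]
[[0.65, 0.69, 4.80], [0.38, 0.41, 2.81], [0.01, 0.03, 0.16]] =u@[[-0.1,-0.11,-0.75], [0.06,0.06,0.43]]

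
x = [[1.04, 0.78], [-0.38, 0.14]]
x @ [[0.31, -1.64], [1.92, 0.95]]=[[1.82,-0.96], [0.15,0.76]]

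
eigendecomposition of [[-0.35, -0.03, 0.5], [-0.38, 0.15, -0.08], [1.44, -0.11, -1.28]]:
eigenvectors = [[0.33, 0.29, 0.31], [0.03, -0.9, 0.91], [-0.94, 0.33, 0.27]]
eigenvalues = [-1.78, 0.3, -0.0]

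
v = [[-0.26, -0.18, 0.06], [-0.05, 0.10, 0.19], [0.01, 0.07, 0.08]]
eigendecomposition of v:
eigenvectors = [[0.99,0.57,-0.27], [0.15,-0.65,0.86], [-0.06,0.5,0.43]]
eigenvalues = [-0.29, -0.0, 0.21]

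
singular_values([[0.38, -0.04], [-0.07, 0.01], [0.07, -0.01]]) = [0.39, 0.0]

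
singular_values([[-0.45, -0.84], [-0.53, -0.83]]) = [1.37, 0.05]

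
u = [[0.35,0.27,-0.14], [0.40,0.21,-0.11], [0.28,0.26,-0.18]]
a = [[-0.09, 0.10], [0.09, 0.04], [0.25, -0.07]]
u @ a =[[-0.04, 0.06], [-0.04, 0.06], [-0.05, 0.05]]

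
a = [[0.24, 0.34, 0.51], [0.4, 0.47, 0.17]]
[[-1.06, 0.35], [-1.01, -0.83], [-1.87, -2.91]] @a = [[-0.11, -0.20, -0.48], [-0.57, -0.73, -0.66], [-1.61, -2.0, -1.45]]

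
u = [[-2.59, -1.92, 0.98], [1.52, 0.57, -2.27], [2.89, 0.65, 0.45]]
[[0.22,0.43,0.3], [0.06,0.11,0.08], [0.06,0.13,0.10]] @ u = [[0.95, 0.02, -0.63], [0.24, -0.00, -0.15], [0.33, 0.02, -0.19]]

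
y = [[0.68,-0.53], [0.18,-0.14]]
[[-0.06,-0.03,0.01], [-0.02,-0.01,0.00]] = y @ [[-0.06, 0.0, 0.02], [0.03, 0.06, -0.0]]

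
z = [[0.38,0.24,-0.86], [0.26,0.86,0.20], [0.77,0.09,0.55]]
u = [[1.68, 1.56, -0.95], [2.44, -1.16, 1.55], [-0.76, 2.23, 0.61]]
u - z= [[1.30,1.32,-0.09], [2.18,-2.02,1.35], [-1.53,2.14,0.06]]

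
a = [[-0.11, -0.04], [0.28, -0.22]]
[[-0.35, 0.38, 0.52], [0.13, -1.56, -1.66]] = a @ [[2.33,-4.11,-5.11],[2.38,1.88,1.02]]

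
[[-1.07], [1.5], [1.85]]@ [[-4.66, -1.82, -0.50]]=[[4.99, 1.95, 0.54], [-6.99, -2.73, -0.75], [-8.62, -3.37, -0.92]]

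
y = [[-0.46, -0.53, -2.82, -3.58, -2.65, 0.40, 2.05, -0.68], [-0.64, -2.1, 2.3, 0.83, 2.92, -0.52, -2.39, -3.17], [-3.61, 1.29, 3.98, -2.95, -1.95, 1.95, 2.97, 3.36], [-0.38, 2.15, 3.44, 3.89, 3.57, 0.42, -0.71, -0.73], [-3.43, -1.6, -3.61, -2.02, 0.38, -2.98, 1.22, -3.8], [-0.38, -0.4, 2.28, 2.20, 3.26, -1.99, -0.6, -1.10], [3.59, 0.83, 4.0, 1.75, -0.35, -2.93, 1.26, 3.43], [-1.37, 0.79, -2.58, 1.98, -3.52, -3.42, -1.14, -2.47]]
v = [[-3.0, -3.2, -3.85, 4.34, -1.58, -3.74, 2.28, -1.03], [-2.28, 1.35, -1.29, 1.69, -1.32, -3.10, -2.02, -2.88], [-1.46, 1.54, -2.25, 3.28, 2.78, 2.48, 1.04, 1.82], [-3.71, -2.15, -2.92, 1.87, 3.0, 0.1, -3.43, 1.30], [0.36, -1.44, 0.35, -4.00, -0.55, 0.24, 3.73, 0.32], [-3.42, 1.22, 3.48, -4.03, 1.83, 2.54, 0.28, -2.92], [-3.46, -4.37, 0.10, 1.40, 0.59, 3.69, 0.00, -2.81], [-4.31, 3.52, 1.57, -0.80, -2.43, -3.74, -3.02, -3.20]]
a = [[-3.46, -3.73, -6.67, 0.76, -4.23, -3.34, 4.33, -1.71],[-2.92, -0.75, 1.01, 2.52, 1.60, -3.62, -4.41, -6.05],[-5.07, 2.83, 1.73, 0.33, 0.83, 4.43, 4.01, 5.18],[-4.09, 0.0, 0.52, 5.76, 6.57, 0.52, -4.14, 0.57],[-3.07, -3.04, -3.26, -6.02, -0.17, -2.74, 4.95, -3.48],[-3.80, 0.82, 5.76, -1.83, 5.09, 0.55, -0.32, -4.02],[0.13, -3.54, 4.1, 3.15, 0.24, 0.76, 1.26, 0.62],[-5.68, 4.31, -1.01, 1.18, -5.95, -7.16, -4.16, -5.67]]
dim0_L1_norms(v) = [22.0, 18.79, 15.81, 21.41, 14.08, 19.63, 15.8, 16.28]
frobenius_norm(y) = 19.06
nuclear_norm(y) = 43.88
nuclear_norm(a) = 69.24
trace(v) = -3.24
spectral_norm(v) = 11.64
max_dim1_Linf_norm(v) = 4.37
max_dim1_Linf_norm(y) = 4.0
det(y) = 7164.51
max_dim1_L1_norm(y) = 22.06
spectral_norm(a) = 17.19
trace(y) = 2.49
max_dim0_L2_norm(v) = 8.51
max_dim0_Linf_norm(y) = 4.0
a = v + y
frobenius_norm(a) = 29.26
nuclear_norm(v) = 49.39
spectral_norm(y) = 11.91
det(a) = -625364.05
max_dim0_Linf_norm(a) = 7.16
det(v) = -185291.73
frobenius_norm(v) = 20.57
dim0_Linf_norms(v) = [4.31, 4.37, 3.85, 4.34, 3.0, 3.74, 3.73, 3.2]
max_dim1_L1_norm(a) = 35.12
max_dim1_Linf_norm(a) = 7.16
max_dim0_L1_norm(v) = 22.0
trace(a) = -0.75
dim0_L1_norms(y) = [13.86, 9.69, 25.01, 19.2, 18.6, 14.61, 12.34, 18.74]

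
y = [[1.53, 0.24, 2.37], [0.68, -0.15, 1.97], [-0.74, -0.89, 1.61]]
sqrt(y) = [[1.16, 0.47, 0.73], [0.64, 0.14, 0.93], [-0.16, -0.5, 1.48]]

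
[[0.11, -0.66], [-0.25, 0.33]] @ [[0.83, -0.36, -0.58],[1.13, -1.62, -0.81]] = [[-0.65, 1.03, 0.47], [0.17, -0.44, -0.12]]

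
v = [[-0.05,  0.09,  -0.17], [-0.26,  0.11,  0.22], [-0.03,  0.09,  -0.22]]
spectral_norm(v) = 0.39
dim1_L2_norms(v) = [0.2, 0.36, 0.24]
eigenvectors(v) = [[0.32, 0.53, 0.65],[0.92, 0.81, 0.01],[0.24, 0.25, 0.76]]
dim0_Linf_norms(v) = [0.26, 0.11, 0.22]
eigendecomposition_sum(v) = [[-0.10, 0.04, 0.09], [-0.28, 0.11, 0.24], [-0.08, 0.03, 0.07]] + [[0.02, -0.00, -0.01], [0.02, -0.00, -0.02], [0.01, -0.0, -0.01]] + [[0.03, 0.05, -0.24], [0.00, 0.00, -0.0], [0.04, 0.06, -0.28]]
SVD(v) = [[0.30, 0.59, -0.75], [-0.85, 0.53, 0.07], [0.44, 0.62, 0.65]] @ diag([0.3861054015988493, 0.2755380887081257, 0.0011749584096135898]) @ [[0.50, -0.07, -0.86],[-0.67, 0.6, -0.43],[-0.55, -0.79, -0.25]]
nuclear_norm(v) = 0.66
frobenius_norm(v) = 0.47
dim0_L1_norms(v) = [0.34, 0.29, 0.61]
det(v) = -0.00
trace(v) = -0.16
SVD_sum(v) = [[0.06, -0.01, -0.10], [-0.16, 0.02, 0.28], [0.08, -0.01, -0.15]] + [[-0.11, 0.1, -0.07],  [-0.1, 0.09, -0.06],  [-0.11, 0.1, -0.07]] + [[0.0,0.0,0.0], [-0.0,-0.0,-0.00], [-0.0,-0.0,-0.00]]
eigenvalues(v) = [0.08, 0.01, -0.24]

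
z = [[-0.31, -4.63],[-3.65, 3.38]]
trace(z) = 3.07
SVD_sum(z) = [[1.68, -3.74],[-1.87, 4.18]] + [[-1.99, -0.89], [-1.78, -0.8]]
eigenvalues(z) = [-2.97, 6.04]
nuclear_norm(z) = 9.07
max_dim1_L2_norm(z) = 4.97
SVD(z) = [[-0.67,0.74], [0.74,0.67]] @ diag([6.14381916167493, 2.9211960065418334]) @ [[-0.41, 0.91], [-0.91, -0.41]]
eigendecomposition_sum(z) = [[-2.09, -1.53], [-1.20, -0.88]] + [[1.78, -3.1], [-2.45, 4.26]]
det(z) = -17.95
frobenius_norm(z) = 6.80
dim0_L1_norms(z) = [3.96, 8.01]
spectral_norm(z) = 6.14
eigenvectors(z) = [[-0.87, 0.59], [-0.50, -0.81]]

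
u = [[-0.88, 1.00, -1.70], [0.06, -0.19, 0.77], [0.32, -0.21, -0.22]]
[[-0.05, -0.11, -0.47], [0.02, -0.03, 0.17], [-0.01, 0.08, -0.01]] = u @ [[-0.13, 0.13, 0.03],[-0.16, -0.11, -0.10],[-0.00, -0.07, 0.20]]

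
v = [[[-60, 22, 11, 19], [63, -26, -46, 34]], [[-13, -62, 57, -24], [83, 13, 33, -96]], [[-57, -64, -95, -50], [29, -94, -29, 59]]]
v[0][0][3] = 19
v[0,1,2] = -46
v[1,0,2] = 57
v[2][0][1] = -64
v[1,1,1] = 13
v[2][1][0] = 29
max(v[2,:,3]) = 59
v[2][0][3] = -50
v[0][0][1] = 22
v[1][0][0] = -13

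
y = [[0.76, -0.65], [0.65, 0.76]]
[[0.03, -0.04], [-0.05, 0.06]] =y@[[-0.01, 0.01],[-0.06, 0.07]]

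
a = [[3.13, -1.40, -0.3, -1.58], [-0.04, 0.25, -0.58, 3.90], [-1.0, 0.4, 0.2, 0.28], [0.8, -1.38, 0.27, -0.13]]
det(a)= 0.728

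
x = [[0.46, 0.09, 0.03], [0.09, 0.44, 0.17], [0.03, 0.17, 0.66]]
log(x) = [[-0.8, 0.2, 0.03],  [0.20, -0.90, 0.32],  [0.03, 0.32, -0.46]]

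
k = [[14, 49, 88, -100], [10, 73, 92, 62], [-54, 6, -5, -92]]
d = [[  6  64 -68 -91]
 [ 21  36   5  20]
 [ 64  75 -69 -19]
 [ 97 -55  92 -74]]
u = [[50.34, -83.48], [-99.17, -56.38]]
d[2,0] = 64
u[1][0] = -99.17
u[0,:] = [50.34, -83.48]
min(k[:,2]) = -5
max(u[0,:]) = 50.34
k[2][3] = -92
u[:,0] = [50.34, -99.17]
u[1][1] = -56.38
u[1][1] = -56.38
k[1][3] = 62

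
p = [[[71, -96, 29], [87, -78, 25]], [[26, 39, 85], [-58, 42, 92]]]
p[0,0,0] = 71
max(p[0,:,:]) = 87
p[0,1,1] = -78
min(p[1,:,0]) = -58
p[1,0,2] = 85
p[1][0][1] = 39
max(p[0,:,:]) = 87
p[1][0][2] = 85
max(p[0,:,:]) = 87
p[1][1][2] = 92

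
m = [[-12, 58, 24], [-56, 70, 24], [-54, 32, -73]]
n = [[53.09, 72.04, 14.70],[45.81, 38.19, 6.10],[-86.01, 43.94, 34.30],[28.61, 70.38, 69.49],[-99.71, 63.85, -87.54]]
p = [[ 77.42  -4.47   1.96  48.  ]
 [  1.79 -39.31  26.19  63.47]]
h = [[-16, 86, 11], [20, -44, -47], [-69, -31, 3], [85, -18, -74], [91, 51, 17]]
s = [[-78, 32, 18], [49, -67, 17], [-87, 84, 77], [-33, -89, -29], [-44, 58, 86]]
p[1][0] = 1.79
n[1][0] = 45.81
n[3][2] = 69.49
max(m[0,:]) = 58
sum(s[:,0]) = -193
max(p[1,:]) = 63.47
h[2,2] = 3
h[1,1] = -44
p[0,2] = 1.96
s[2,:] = [-87, 84, 77]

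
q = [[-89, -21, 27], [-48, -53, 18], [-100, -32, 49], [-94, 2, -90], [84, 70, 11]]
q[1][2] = 18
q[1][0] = -48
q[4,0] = 84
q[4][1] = 70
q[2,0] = -100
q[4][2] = 11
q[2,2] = 49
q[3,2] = -90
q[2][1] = -32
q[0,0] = -89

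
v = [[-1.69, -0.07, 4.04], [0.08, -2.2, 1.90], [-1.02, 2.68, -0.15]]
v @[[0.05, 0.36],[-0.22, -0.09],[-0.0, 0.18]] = [[-0.07, 0.13], [0.49, 0.57], [-0.64, -0.64]]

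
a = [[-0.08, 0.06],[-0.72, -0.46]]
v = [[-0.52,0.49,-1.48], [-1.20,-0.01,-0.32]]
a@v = [[-0.03,-0.04,0.10], [0.93,-0.35,1.21]]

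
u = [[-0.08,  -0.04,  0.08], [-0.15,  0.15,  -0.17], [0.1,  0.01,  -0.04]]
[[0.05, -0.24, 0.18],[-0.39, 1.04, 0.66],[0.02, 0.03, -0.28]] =u @ [[0.45, -0.86, -2.66], [-1.96, 3.78, 2.82], [0.15, -2.01, 0.97]]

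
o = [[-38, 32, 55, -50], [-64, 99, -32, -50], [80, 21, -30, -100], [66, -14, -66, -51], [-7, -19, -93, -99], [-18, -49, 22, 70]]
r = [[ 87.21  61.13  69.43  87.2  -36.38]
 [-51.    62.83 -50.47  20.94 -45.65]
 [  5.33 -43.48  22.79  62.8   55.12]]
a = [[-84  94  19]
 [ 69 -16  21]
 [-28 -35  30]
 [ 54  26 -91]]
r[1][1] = 62.83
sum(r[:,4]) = -26.910000000000004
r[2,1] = -43.48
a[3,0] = 54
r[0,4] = -36.38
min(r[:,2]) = -50.47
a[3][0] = 54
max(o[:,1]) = 99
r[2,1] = -43.48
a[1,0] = 69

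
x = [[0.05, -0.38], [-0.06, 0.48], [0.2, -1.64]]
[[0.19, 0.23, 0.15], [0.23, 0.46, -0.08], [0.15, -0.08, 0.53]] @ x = [[0.03, -0.21], [-0.03, 0.26], [0.12, -0.96]]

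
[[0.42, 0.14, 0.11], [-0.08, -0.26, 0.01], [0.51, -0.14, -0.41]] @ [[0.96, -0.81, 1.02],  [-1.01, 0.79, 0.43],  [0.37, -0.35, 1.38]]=[[0.3, -0.27, 0.64], [0.19, -0.14, -0.18], [0.48, -0.38, -0.11]]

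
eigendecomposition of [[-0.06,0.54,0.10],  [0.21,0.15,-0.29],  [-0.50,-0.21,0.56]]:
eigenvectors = [[(0.19+0j), (-0.79+0j), (-0.79-0j)], [0.46+0.00j, 0.11-0.16j, (0.11+0.16j)], [(-0.87+0j), (-0.56-0.17j), (-0.56+0.17j)]]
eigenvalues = [(0.78+0j), (-0.07+0.13j), (-0.07-0.13j)]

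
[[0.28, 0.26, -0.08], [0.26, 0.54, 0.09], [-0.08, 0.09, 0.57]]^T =[[0.28, 0.26, -0.08],[0.26, 0.54, 0.09],[-0.08, 0.09, 0.57]]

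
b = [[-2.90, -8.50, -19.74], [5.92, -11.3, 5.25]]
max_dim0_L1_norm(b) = 24.99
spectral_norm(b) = 21.74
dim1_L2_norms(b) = [21.69, 13.79]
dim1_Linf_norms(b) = [19.74, 11.3]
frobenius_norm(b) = 25.70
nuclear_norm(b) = 35.45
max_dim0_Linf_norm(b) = 19.74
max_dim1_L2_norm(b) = 21.69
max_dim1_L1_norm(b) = 31.14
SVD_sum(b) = [[-3.39, -7.45, -20.05], [0.3, 0.65, 1.76]] + [[0.49,-1.05,0.31], [5.62,-11.95,3.49]]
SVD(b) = [[-1.00, 0.09],[0.09, 1.0]] @ diag([21.737037402278315, 13.715965331392244]) @ [[0.16, 0.34, 0.93], [0.41, -0.87, 0.26]]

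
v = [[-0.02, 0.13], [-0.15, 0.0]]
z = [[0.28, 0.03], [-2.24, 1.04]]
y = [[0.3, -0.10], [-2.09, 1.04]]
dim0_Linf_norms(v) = [0.15, 0.13]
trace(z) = 1.32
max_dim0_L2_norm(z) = 2.26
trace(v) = -0.02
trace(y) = 1.34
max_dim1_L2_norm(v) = 0.15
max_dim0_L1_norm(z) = 2.52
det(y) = 0.10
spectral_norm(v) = 0.15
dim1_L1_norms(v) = [0.15, 0.15]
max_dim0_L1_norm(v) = 0.17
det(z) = 0.36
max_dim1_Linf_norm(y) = 2.09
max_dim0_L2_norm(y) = 2.11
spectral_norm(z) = 2.48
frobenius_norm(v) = 0.20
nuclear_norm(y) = 2.40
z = y + v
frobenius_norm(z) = 2.49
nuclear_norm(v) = 0.28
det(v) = 0.02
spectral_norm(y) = 2.36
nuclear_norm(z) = 2.63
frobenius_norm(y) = 2.36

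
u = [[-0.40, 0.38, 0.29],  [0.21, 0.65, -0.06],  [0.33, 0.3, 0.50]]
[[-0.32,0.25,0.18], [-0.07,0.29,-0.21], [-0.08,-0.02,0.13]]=u @[[0.38,-0.26,-0.25], [-0.26,0.52,-0.19], [-0.25,-0.19,0.54]]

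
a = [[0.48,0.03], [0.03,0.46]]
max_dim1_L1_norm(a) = 0.51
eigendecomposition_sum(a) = [[0.33, 0.24],  [0.24, 0.17]] + [[0.15, -0.21],[-0.21, 0.29]]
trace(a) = 0.94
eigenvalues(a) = [0.5, 0.44]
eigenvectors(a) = [[0.81, -0.58],[0.58, 0.81]]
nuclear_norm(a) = 0.94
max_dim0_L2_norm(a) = 0.48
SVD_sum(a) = [[0.33, 0.24], [0.24, 0.17]] + [[0.15,-0.21], [-0.21,0.29]]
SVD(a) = [[-0.81, -0.58],[-0.58, 0.81]] @ diag([0.5016227766016838, 0.43837722339831625]) @ [[-0.81,-0.58], [-0.58,0.81]]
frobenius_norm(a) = 0.67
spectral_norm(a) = 0.50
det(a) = 0.22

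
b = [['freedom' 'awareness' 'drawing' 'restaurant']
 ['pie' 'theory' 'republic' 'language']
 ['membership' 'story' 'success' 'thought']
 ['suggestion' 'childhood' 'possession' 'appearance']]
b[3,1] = 'childhood'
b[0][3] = 'restaurant'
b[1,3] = 'language'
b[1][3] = 'language'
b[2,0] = 'membership'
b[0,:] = ['freedom', 'awareness', 'drawing', 'restaurant']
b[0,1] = 'awareness'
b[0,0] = 'freedom'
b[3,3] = 'appearance'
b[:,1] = ['awareness', 'theory', 'story', 'childhood']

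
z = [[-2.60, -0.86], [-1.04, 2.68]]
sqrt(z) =[[0.05+1.61j, -0.26+0.25j], [(-0.31+0.31j), 1.64+0.05j]]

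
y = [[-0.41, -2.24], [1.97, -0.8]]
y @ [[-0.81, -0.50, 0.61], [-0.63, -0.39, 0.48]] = [[1.74, 1.08, -1.33],[-1.09, -0.67, 0.82]]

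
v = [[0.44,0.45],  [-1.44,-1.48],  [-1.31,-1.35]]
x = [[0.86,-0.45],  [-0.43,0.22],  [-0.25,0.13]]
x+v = [[1.3, 0.00],[-1.87, -1.26],[-1.56, -1.22]]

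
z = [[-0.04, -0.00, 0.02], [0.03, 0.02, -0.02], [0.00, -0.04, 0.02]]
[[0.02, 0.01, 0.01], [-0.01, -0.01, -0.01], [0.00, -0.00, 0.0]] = z@[[-0.32, -0.3, -0.24],[0.01, 0.07, 0.02],[0.14, -0.10, 0.05]]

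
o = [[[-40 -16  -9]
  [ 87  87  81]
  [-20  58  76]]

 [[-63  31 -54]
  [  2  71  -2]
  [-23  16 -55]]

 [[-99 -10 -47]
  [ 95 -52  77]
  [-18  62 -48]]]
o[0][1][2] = 81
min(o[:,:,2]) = -55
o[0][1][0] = 87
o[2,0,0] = -99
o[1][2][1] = 16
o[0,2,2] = 76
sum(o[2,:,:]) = -40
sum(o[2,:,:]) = -40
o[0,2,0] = -20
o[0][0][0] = -40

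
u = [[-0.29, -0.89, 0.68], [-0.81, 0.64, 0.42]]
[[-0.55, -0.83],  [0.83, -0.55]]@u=[[0.83, -0.04, -0.72], [0.2, -1.09, 0.33]]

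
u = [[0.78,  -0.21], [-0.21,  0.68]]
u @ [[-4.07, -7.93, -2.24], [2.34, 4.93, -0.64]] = [[-3.67, -7.22, -1.61], [2.45, 5.02, 0.04]]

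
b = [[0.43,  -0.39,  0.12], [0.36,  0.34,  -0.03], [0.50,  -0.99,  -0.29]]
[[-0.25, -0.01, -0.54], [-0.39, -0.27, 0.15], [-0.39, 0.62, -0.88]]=b @ [[-0.87, -0.3, -0.39], [-0.18, -0.55, 0.82], [0.46, -0.78, -0.42]]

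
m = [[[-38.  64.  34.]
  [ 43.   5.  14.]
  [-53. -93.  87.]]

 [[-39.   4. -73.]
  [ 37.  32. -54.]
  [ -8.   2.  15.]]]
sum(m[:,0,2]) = -39.0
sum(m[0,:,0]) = -48.0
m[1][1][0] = 37.0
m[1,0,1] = 4.0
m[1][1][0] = 37.0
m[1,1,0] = 37.0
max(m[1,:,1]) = 32.0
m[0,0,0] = -38.0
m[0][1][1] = 5.0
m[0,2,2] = 87.0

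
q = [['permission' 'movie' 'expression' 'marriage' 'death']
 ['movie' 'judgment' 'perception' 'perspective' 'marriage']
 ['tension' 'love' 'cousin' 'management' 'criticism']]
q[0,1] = 'movie'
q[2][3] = 'management'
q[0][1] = 'movie'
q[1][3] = 'perspective'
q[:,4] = ['death', 'marriage', 'criticism']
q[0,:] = ['permission', 'movie', 'expression', 'marriage', 'death']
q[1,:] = ['movie', 'judgment', 'perception', 'perspective', 'marriage']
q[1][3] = 'perspective'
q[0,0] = 'permission'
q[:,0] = ['permission', 'movie', 'tension']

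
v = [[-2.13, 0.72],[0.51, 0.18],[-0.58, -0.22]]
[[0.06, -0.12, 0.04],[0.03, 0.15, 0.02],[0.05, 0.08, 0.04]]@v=[[-0.21, 0.01],[0.0, 0.04],[-0.09, 0.04]]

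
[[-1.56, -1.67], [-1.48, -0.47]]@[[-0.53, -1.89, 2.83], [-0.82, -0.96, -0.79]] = [[2.20,4.55,-3.10],[1.17,3.25,-3.82]]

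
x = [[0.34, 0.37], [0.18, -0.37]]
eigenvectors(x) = [[0.98, -0.42], [0.22, 0.91]]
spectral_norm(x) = 0.55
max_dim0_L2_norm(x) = 0.52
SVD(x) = [[-0.86, 0.51], [0.51, 0.86]] @ diag([0.5452314826947109, 0.3528776420779974]) @ [[-0.37, -0.93], [0.93, -0.37]]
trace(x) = -0.03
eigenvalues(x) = [0.42, -0.45]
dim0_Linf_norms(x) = [0.34, 0.37]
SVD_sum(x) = [[0.17, 0.44], [-0.10, -0.26]] + [[0.17, -0.07], [0.28, -0.11]]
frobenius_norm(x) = 0.65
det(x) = -0.19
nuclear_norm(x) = 0.90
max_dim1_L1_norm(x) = 0.71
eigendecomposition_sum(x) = [[0.38, 0.18],[0.09, 0.04]] + [[-0.04, 0.19], [0.09, -0.41]]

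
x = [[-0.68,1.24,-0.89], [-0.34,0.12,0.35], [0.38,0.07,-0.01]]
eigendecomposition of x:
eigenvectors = [[(-0.86+0j), (-0.86-0j), (0.33+0j)], [(-0.09-0.35j), -0.09+0.35j, 0.70+0.00j], [(0.13+0.33j), 0.13-0.33j, (0.63+0j)]]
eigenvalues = [(-0.42+0.84j), (-0.42-0.84j), (0.27+0j)]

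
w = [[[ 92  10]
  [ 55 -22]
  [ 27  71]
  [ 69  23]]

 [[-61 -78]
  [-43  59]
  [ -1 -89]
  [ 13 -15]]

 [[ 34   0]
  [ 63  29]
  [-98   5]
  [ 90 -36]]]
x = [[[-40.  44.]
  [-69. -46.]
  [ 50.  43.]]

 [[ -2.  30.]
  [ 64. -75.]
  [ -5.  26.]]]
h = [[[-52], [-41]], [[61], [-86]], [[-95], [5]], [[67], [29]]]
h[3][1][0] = 29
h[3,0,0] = 67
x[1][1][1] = -75.0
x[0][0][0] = -40.0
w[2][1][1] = 29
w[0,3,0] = 69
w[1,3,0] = 13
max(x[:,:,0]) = 64.0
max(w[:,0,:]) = 92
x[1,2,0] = -5.0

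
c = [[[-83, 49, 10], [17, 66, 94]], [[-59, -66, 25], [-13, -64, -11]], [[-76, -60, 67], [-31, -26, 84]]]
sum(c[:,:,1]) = -101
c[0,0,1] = 49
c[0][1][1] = 66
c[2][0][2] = 67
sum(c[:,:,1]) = -101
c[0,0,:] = [-83, 49, 10]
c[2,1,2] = 84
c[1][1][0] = -13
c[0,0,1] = 49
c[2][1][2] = 84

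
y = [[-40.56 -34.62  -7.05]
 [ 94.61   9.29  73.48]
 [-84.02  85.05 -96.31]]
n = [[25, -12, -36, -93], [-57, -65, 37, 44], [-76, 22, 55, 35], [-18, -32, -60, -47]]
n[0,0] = 25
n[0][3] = -93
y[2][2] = -96.31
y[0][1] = -34.62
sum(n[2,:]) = 36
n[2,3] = 35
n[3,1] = -32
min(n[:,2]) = -60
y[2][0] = -84.02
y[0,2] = -7.05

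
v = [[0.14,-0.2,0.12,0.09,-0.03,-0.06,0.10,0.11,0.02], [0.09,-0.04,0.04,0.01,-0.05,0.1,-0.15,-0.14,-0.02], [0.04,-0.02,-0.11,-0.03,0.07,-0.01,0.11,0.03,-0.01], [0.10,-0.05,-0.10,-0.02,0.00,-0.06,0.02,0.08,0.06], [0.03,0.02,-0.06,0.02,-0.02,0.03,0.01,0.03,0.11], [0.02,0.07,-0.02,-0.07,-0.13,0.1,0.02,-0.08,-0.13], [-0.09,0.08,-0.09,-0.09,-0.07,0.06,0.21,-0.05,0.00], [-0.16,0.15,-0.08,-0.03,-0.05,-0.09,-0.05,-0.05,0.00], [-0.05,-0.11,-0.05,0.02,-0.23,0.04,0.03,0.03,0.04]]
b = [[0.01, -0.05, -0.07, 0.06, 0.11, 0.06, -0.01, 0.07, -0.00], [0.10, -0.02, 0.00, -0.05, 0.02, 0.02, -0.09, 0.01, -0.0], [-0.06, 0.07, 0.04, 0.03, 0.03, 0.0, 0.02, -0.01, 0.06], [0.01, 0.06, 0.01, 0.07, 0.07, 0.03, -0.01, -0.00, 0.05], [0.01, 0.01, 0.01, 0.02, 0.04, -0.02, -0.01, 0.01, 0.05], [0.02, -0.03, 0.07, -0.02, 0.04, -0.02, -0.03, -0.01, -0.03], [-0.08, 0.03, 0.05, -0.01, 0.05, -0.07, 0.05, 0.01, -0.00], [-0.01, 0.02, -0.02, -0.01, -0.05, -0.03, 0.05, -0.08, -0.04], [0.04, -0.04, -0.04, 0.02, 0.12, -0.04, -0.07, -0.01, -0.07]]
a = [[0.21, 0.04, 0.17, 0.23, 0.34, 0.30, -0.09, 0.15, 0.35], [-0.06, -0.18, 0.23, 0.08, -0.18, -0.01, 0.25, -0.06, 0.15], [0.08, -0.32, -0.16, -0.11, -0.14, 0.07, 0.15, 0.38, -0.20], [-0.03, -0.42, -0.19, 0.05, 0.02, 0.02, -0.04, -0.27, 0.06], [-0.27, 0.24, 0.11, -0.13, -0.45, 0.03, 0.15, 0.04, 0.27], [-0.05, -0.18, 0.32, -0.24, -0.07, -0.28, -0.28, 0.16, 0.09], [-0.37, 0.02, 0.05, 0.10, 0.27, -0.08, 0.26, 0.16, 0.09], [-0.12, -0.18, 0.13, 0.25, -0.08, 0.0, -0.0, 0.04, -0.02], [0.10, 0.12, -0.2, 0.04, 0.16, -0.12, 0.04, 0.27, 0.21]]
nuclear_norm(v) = 1.88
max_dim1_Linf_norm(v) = 0.23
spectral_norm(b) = 0.26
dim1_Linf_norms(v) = [0.2, 0.15, 0.11, 0.1, 0.11, 0.13, 0.21, 0.16, 0.23]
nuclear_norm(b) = 1.00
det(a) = -0.00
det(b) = -0.00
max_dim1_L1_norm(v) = 0.87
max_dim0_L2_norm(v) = 0.3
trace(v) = 0.25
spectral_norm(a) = 0.83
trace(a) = -0.30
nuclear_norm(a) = 4.77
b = v @ a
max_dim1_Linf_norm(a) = 0.45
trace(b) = 0.02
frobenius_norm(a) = 1.71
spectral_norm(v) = 0.45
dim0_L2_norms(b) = [0.15, 0.12, 0.13, 0.12, 0.2, 0.11, 0.14, 0.11, 0.13]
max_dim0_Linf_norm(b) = 0.12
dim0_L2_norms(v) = [0.28, 0.3, 0.24, 0.16, 0.29, 0.2, 0.3, 0.23, 0.19]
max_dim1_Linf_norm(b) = 0.12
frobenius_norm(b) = 0.41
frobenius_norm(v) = 0.75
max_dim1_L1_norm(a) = 1.88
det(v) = 0.00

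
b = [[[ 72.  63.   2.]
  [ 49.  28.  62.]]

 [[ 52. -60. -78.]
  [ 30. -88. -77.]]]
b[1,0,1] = -60.0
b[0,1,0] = 49.0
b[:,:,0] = [[72.0, 49.0], [52.0, 30.0]]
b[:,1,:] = [[49.0, 28.0, 62.0], [30.0, -88.0, -77.0]]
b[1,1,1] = -88.0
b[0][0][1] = 63.0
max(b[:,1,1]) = 28.0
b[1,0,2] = -78.0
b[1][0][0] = 52.0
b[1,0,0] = 52.0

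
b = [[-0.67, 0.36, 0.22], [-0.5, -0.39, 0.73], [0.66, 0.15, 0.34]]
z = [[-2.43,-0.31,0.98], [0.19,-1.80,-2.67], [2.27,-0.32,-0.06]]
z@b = [[2.43, -0.61, -0.43], [-0.99, 0.37, -2.18], [-1.40, 0.93, 0.25]]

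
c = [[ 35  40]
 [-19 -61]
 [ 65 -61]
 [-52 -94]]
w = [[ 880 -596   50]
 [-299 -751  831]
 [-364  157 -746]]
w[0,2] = 50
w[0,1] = -596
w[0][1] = -596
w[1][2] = 831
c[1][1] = -61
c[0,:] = [35, 40]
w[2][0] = -364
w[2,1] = 157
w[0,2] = 50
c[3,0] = -52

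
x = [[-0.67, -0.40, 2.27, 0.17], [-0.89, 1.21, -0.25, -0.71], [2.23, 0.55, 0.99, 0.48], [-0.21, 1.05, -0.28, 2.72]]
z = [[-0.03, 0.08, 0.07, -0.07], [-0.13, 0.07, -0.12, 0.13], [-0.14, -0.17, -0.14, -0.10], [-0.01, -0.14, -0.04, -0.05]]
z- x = [[0.64, 0.48, -2.2, -0.24], [0.76, -1.14, 0.13, 0.84], [-2.37, -0.72, -1.13, -0.58], [0.2, -1.19, 0.24, -2.77]]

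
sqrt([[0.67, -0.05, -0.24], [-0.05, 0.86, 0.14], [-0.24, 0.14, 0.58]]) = [[0.80, -0.02, -0.15],[-0.02, 0.92, 0.08],[-0.15, 0.08, 0.74]]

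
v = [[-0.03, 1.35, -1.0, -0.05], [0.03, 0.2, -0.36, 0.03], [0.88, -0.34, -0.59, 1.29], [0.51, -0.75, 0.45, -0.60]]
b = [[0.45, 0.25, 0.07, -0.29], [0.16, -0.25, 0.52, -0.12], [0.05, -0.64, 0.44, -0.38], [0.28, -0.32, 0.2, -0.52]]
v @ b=[[0.14, 0.31, 0.25, 0.25], [0.04, 0.18, -0.05, 0.09], [0.67, 0.27, -0.12, -0.66], [-0.04, 0.22, -0.28, 0.08]]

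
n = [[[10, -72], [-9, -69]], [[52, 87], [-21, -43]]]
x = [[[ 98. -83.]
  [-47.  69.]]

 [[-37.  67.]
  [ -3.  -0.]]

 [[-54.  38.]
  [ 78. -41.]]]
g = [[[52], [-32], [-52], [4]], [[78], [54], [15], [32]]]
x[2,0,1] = 38.0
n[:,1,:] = [[-9, -69], [-21, -43]]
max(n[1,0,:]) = 87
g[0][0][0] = 52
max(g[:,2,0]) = 15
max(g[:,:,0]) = 78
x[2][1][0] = 78.0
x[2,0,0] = -54.0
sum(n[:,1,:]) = -142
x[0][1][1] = 69.0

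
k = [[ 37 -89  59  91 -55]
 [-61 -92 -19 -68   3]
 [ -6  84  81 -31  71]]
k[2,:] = [-6, 84, 81, -31, 71]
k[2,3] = -31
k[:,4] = [-55, 3, 71]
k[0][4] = -55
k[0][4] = -55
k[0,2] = 59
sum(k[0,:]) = 43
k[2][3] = -31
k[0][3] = 91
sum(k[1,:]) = -237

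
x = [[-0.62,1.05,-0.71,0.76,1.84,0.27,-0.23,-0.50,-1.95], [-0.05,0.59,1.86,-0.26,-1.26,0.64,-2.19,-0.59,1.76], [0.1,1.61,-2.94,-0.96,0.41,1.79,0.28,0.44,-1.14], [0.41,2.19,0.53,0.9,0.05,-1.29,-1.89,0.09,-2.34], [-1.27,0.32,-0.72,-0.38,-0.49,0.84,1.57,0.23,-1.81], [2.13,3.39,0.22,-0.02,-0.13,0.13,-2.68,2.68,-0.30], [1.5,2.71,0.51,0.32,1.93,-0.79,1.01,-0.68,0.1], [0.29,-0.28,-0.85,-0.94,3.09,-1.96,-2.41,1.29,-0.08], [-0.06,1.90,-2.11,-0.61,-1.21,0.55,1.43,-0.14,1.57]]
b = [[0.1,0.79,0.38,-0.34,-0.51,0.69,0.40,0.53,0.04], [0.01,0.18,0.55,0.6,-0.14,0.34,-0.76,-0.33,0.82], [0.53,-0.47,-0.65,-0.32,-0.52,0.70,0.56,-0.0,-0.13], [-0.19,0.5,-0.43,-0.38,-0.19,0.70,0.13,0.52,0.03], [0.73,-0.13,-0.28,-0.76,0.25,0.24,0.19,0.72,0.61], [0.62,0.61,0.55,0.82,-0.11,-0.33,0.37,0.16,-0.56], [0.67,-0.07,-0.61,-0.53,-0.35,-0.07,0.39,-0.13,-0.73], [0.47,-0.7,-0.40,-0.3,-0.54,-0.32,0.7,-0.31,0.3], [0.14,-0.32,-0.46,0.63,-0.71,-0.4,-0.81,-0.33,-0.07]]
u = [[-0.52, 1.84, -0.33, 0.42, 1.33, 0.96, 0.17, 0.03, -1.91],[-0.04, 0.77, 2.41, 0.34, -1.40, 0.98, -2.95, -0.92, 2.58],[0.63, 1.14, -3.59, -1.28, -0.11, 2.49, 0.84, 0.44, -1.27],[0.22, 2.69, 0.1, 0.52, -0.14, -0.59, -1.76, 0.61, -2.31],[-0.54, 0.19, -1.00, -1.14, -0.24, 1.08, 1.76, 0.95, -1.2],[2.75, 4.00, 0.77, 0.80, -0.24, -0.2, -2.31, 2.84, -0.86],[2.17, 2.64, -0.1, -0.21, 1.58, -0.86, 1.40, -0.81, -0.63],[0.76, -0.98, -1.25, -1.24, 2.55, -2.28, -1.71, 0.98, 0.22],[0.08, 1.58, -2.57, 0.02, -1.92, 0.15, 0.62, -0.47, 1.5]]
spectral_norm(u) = 7.70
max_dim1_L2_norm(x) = 5.53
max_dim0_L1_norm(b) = 4.68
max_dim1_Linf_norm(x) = 3.39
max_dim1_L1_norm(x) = 11.68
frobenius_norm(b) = 4.30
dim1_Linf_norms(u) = [1.91, 2.95, 3.59, 2.69, 1.76, 4.0, 2.64, 2.55, 2.57]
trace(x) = 1.44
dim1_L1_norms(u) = [7.51, 12.39, 11.79, 8.94, 8.1, 14.77, 10.4, 11.97, 8.91]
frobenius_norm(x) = 12.29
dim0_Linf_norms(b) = [0.73, 0.79, 0.65, 0.82, 0.71, 0.7, 0.81, 0.72, 0.82]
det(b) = -0.93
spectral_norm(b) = 2.54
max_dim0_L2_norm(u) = 6.24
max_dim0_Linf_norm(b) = 0.82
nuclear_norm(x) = 31.59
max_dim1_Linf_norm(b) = 0.82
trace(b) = -0.82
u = x + b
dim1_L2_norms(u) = [3.21, 5.06, 4.99, 4.09, 3.05, 6.25, 4.24, 4.5, 3.96]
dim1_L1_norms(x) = [7.93, 9.2, 9.67, 9.69, 7.63, 11.68, 9.55, 11.19, 9.58]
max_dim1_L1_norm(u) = 14.77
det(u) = -25808.04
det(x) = -9841.58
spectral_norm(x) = 7.17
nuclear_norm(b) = 11.14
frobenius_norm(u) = 13.41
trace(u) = 0.62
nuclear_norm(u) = 34.55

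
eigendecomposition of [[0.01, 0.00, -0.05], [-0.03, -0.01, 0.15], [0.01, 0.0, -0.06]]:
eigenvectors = [[0.0,  0.89,  0.25], [1.0,  -0.43,  -0.92], [0.00,  0.14,  0.31]]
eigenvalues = [-0.01, 0.0, -0.05]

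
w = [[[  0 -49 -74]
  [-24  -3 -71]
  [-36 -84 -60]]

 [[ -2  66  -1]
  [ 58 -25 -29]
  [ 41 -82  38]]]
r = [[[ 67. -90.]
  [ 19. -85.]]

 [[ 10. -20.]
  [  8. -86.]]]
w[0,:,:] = [[0, -49, -74], [-24, -3, -71], [-36, -84, -60]]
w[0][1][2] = -71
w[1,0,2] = -1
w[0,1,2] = -71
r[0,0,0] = 67.0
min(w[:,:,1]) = -84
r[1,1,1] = -86.0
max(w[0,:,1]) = -3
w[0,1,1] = -3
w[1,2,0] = 41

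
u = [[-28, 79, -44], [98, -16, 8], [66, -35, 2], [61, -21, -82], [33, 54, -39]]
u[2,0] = 66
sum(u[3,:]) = -42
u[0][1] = 79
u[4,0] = 33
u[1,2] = 8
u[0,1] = 79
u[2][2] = 2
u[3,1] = -21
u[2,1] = -35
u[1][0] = 98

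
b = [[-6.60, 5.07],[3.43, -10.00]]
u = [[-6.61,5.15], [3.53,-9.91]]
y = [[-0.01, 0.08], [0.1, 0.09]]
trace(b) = -16.60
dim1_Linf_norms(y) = [0.08, 0.1]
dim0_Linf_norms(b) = [6.6, 10.0]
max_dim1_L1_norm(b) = 13.43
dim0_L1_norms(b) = [10.03, 15.07]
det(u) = 47.33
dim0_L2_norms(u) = [7.49, 11.17]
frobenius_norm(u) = 13.45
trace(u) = -16.52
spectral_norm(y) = 0.14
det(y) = -0.01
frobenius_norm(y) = 0.16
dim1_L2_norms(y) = [0.08, 0.13]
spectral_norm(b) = 12.92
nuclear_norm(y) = 0.21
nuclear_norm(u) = 16.60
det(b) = 48.61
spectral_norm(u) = 12.94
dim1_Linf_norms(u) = [6.61, 9.91]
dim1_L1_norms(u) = [11.76, 13.44]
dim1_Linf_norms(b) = [6.6, 10.0]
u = b + y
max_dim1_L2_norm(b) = 10.57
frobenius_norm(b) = 13.45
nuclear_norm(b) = 16.68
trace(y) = 0.08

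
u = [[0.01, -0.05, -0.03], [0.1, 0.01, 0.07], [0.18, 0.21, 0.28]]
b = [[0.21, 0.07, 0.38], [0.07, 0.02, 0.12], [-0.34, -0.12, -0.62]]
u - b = [[-0.20, -0.12, -0.41], [0.03, -0.01, -0.05], [0.52, 0.33, 0.90]]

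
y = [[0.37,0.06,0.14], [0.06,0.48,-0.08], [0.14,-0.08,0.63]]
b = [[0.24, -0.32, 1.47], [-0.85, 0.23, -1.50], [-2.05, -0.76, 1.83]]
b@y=[[0.28, -0.26, 0.99], [-0.51, 0.18, -1.08], [-0.55, -0.63, 0.93]]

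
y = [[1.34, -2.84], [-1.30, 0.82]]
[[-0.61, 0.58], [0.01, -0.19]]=y @ [[0.18, 0.03], [0.30, -0.19]]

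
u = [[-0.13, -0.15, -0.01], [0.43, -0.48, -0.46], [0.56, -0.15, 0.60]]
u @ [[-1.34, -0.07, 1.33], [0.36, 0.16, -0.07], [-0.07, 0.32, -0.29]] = [[0.12, -0.02, -0.16], [-0.72, -0.25, 0.74], [-0.85, 0.13, 0.58]]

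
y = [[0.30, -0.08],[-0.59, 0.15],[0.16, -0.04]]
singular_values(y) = [0.7, 0.0]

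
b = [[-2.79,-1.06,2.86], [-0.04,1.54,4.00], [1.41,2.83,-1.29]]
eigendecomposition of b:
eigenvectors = [[-0.79, -0.85, 0.08],[-0.32, 0.42, 0.86],[0.53, -0.3, 0.50]]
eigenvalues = [-5.13, -1.25, 3.84]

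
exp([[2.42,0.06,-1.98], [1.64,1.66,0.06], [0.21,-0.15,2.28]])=[[10.21, 1.68, -19.97], [12.41, 6.16, -12.98], [1.10, -0.99, 8.36]]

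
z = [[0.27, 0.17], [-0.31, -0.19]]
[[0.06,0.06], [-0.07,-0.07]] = z @ [[0.33, 0.04], [-0.17, 0.31]]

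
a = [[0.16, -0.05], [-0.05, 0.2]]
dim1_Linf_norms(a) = [0.16, 0.2]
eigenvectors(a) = [[-0.83, 0.56], [-0.56, -0.83]]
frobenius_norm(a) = 0.27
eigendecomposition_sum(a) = [[0.09, 0.06],  [0.06, 0.04]] + [[0.07, -0.11], [-0.11, 0.16]]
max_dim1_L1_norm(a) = 0.25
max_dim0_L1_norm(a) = 0.25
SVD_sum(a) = [[0.07, -0.11],[-0.11, 0.16]] + [[0.09, 0.06], [0.06, 0.04]]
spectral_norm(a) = 0.23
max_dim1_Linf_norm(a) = 0.2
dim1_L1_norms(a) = [0.21, 0.25]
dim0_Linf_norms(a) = [0.16, 0.2]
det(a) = 0.03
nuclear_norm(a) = 0.36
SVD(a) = [[-0.56, 0.83],  [0.83, 0.56]] @ diag([0.23385164807134506, 0.12614835192865495]) @ [[-0.56, 0.83], [0.83, 0.56]]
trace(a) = 0.36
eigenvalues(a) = [0.13, 0.23]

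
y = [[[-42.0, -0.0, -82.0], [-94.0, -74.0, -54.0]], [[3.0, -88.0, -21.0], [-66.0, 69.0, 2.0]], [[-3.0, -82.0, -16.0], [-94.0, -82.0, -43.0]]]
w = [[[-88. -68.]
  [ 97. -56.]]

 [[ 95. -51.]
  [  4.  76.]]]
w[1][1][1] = 76.0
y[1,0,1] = -88.0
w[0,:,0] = [-88.0, 97.0]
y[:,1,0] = [-94.0, -66.0, -94.0]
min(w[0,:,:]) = -88.0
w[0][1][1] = -56.0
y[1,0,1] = -88.0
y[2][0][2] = -16.0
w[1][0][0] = 95.0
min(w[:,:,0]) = -88.0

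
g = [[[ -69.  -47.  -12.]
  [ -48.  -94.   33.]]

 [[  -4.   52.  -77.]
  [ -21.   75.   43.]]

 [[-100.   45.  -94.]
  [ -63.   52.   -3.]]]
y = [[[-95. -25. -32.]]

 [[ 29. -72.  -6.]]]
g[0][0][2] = -12.0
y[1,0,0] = 29.0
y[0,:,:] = [[-95.0, -25.0, -32.0]]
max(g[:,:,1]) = 75.0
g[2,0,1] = 45.0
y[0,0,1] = -25.0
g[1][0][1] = 52.0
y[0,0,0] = -95.0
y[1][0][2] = -6.0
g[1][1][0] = -21.0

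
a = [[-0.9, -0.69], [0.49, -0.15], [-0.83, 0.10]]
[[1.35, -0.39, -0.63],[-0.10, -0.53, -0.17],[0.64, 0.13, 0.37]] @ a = [[-0.88, -0.94], [-0.03, 0.13], [-0.82, -0.42]]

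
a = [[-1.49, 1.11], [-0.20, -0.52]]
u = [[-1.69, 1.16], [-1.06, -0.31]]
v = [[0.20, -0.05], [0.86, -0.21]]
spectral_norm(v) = 0.91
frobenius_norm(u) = 2.33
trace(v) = -0.01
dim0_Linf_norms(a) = [1.49, 1.11]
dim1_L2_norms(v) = [0.21, 0.89]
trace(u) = -2.00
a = v + u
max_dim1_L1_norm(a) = 2.6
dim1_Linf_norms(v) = [0.2, 0.86]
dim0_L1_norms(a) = [1.69, 1.63]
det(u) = 1.75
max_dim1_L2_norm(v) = 0.89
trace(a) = -2.01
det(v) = 0.00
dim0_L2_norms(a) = [1.5, 1.23]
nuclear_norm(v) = 0.91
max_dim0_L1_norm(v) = 1.06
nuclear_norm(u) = 2.99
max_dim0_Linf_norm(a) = 1.49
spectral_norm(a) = 1.86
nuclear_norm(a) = 2.40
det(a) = 1.00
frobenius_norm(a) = 1.94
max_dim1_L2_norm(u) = 2.05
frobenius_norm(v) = 0.91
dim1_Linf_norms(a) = [1.49, 0.52]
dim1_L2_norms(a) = [1.86, 0.56]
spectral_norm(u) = 2.19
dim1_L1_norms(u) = [2.85, 1.37]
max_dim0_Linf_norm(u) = 1.69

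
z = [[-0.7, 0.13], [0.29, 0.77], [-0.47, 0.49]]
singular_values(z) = [0.96, 0.85]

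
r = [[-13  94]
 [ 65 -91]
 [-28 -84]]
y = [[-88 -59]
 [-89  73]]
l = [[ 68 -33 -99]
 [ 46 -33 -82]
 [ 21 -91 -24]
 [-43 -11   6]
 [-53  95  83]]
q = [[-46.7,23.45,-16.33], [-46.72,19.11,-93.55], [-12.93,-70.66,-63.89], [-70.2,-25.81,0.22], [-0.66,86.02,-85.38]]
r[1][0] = 65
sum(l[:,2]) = -116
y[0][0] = -88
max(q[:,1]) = 86.02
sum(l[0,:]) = -64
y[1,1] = 73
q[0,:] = [-46.7, 23.45, -16.33]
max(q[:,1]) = 86.02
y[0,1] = -59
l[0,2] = -99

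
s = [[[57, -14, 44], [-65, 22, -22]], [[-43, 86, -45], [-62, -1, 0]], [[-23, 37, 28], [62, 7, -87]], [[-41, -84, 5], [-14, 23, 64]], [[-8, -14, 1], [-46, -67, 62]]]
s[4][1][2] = 62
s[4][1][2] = 62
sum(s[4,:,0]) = -54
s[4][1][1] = -67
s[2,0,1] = 37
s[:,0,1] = [-14, 86, 37, -84, -14]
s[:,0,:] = [[57, -14, 44], [-43, 86, -45], [-23, 37, 28], [-41, -84, 5], [-8, -14, 1]]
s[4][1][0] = -46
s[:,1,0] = [-65, -62, 62, -14, -46]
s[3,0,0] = -41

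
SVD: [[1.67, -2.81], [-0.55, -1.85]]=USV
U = [[0.90, 0.43], [0.43, -0.90]]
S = [3.57, 1.3]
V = [[0.36,  -0.93],[0.93,  0.36]]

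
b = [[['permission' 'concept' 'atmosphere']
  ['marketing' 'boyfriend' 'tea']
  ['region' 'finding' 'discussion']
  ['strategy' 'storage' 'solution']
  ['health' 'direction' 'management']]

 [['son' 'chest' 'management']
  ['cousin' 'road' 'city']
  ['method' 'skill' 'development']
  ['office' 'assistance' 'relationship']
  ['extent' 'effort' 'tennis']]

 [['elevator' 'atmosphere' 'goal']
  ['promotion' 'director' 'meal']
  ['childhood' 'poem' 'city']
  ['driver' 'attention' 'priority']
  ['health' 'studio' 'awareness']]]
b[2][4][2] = 'awareness'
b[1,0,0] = 'son'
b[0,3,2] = 'solution'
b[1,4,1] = 'effort'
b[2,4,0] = 'health'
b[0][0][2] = 'atmosphere'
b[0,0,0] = 'permission'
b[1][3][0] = 'office'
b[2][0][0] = 'elevator'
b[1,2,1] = 'skill'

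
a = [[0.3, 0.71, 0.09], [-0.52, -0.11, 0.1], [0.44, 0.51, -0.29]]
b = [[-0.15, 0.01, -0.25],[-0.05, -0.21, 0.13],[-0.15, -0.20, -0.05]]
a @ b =[[-0.09, -0.16, 0.01], [0.07, -0.0, 0.11], [-0.05, -0.04, -0.03]]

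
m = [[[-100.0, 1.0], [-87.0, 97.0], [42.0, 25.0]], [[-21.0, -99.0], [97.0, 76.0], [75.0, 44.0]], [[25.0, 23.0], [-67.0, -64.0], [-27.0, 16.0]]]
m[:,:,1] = [[1.0, 97.0, 25.0], [-99.0, 76.0, 44.0], [23.0, -64.0, 16.0]]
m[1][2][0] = 75.0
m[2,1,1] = -64.0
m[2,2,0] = -27.0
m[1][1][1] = 76.0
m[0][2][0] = 42.0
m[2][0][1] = 23.0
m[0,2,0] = 42.0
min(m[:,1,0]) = -87.0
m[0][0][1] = 1.0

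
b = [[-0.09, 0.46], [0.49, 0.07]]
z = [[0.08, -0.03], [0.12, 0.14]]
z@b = [[-0.02, 0.03], [0.06, 0.06]]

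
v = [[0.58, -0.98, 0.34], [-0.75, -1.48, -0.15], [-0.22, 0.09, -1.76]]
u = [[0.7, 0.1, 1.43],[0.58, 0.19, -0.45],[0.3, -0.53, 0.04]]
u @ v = [[0.02, -0.71, -2.29],[0.29, -0.89, 0.96],[0.56, 0.49, 0.11]]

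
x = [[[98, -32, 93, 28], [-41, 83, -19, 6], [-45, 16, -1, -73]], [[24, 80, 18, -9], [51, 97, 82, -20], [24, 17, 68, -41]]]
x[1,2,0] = 24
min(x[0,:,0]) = -45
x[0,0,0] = 98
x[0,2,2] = -1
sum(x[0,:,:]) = 113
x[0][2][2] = -1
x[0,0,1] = -32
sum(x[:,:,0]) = 111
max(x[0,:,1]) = 83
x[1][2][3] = -41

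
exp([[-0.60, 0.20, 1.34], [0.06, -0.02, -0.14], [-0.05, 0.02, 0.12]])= [[0.53, 0.16, 1.05], [0.05, 0.98, -0.11], [-0.04, 0.02, 1.10]]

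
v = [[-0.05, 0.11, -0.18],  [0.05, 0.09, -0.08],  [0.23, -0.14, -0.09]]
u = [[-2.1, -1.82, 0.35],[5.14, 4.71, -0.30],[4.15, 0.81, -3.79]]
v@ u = [[-0.08, 0.46, 0.63],[0.03, 0.27, 0.29],[-1.58, -1.15, 0.46]]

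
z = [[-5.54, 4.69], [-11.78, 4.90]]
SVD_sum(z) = [[-6.3, 3.18], [-11.36, 5.74]] + [[0.76, 1.51], [-0.42, -0.84]]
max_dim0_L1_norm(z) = 17.32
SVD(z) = [[-0.49, -0.87], [-0.87, 0.49]] @ diag([14.551161532887635, 1.9312685063996529]) @ [[0.89, -0.45], [-0.45, -0.89]]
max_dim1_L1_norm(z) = 16.68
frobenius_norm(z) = 14.68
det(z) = 28.10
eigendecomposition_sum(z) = [[-2.77+2.49j, 2.35+0.14j], [-5.89-0.36j, 2.45+2.80j]] + [[(-2.77-2.49j),2.35-0.14j], [-5.89+0.36j,2.45-2.80j]]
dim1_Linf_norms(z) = [5.54, 11.78]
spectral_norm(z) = 14.55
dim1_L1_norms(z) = [10.23, 16.68]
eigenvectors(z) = [[-0.37+0.38j, (-0.37-0.38j)],[-0.85+0.00j, -0.85-0.00j]]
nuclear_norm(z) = 16.48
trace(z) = -0.64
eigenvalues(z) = [(-0.32+5.29j), (-0.32-5.29j)]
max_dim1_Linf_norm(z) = 11.78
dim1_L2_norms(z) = [7.26, 12.76]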